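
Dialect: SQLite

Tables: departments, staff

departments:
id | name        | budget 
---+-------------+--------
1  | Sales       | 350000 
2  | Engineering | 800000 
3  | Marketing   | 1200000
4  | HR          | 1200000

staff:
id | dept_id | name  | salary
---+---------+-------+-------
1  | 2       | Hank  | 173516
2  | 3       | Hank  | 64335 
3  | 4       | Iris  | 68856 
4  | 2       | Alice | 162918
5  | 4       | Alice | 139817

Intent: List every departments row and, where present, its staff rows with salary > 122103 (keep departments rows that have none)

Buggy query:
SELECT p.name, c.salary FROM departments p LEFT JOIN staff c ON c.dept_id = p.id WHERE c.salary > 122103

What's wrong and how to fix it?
Bug: Filtering c.salary in WHERE discards the NULL rows produced by LEFT JOIN, turning it into an inner join

Fix: Move the right-table condition into the ON clause so unmatched parents are kept

Corrected query:
SELECT p.name, c.salary FROM departments p LEFT JOIN staff c ON c.dept_id = p.id AND c.salary > 122103

Result:
name        | salary
------------+-------
Sales       | NULL  
Engineering | 162918
Engineering | 173516
Marketing   | NULL  
HR          | 139817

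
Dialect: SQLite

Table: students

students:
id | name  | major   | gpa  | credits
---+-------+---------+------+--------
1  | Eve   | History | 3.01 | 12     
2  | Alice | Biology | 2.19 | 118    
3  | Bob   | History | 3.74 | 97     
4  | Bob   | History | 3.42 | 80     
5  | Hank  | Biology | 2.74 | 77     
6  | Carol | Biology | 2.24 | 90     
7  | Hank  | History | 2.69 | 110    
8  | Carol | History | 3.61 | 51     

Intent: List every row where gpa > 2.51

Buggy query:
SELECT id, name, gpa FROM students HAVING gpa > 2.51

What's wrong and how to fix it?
Bug: This is a non-aggregate query (no GROUP BY, no aggregates), so in SQLite the HAVING clause is invalid here; a row-level condition belongs in WHERE

Fix: Use WHERE for row-level filtering

Corrected query:
SELECT id, name, gpa FROM students WHERE gpa > 2.51

Result:
id | name  | gpa 
---+-------+-----
1  | Eve   | 3.01
3  | Bob   | 3.74
4  | Bob   | 3.42
5  | Hank  | 2.74
7  | Hank  | 2.69
8  | Carol | 3.61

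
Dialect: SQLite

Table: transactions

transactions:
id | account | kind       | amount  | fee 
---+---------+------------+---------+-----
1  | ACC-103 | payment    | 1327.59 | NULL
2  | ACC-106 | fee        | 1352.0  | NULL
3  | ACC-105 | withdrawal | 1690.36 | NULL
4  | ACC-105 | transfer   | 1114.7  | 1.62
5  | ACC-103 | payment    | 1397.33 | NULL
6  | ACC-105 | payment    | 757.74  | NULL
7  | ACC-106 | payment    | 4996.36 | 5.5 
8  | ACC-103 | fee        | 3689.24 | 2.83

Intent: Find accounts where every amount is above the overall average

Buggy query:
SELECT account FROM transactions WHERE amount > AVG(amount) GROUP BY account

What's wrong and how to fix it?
Bug: AVG() is an aggregate; it can't sit directly in WHERE

Fix: Compute the overall average in a scalar subquery and compare each group's MIN against it in HAVING

Corrected query:
SELECT account FROM transactions GROUP BY account HAVING MIN(amount) > (SELECT AVG(amount) FROM transactions)

Result:
(no rows)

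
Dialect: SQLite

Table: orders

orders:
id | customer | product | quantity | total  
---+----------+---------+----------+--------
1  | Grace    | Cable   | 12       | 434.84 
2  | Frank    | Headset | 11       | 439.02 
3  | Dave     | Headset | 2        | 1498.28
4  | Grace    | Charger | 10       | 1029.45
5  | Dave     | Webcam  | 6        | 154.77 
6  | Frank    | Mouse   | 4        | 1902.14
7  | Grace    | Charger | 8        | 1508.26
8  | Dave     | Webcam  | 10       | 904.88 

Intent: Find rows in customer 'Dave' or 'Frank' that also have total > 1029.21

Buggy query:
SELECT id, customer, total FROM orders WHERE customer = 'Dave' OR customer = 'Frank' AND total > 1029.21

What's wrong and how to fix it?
Bug: AND binds tighter than OR, so this parses as customer = 'Dave' OR (customer = 'Frank' AND total > 1029.21)

Fix: Group the OR with parentheses (or use IN), then AND the threshold

Corrected query:
SELECT id, customer, total FROM orders WHERE (customer = 'Dave' OR customer = 'Frank') AND total > 1029.21

Result:
id | customer | total  
---+----------+--------
3  | Dave     | 1498.28
6  | Frank    | 1902.14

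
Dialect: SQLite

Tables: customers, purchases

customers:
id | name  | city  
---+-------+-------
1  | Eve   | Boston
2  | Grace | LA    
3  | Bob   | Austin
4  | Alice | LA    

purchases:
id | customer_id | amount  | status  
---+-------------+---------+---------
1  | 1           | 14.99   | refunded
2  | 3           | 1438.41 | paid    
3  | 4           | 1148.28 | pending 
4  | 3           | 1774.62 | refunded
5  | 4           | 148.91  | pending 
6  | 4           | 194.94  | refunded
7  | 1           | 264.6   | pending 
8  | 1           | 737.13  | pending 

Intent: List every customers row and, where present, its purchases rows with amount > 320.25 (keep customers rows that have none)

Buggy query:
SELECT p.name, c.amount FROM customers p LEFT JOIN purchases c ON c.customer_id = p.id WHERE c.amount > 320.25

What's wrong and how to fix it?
Bug: Filtering c.amount in WHERE discards the NULL rows produced by LEFT JOIN, turning it into an inner join

Fix: Move the right-table condition into the ON clause so unmatched parents are kept

Corrected query:
SELECT p.name, c.amount FROM customers p LEFT JOIN purchases c ON c.customer_id = p.id AND c.amount > 320.25

Result:
name  | amount 
------+--------
Eve   | 737.13 
Grace | NULL   
Bob   | 1438.41
Bob   | 1774.62
Alice | 1148.28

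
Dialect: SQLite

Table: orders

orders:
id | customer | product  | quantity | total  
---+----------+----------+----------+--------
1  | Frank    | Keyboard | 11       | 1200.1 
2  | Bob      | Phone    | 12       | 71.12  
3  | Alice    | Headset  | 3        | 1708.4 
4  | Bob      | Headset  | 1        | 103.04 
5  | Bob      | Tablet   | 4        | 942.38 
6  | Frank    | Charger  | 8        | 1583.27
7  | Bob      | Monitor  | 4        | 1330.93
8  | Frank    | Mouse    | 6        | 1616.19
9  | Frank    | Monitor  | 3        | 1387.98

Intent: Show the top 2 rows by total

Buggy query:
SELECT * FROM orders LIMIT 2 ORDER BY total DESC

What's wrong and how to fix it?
Bug: LIMIT must come after ORDER BY

Fix: Sort with ORDER BY, then apply LIMIT

Corrected query:
SELECT * FROM orders ORDER BY total DESC LIMIT 2

Result:
id | customer | product | quantity | total  
---+----------+---------+----------+--------
3  | Alice    | Headset | 3        | 1708.4 
8  | Frank    | Mouse   | 6        | 1616.19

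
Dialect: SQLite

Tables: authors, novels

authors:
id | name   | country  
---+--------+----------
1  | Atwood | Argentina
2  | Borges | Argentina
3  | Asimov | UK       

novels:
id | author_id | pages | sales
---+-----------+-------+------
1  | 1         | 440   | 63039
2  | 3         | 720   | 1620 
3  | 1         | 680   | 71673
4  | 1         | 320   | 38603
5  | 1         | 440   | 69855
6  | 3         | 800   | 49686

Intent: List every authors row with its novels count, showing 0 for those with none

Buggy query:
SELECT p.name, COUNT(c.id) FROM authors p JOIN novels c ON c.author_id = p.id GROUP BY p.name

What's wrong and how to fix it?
Bug: INNER JOIN drops authors rows that have no matching novels rows

Fix: Switch to LEFT JOIN to retain unmatched parent rows

Corrected query:
SELECT p.name, COUNT(c.id) FROM authors p LEFT JOIN novels c ON c.author_id = p.id GROUP BY p.name

Result:
name   | COUNT(c.id)
-------+------------
Asimov | 2          
Atwood | 4          
Borges | 0          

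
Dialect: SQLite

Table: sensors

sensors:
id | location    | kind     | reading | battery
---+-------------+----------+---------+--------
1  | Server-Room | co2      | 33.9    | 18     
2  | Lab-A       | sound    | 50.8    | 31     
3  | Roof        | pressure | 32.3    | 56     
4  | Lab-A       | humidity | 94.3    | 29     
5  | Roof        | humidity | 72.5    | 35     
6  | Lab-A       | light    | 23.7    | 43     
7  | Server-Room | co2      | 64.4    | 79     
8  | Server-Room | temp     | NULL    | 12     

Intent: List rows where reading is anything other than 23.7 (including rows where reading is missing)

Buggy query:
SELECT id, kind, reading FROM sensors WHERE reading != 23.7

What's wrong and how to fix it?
Bug: Inequality against NULL is unknown, not true; rows with NULL are dropped

Fix: Handle NULL separately with IS NULL alongside the inequality

Corrected query:
SELECT id, kind, reading FROM sensors WHERE reading != 23.7 OR reading IS NULL

Result:
id | kind     | reading
---+----------+--------
1  | co2      | 33.9   
2  | sound    | 50.8   
3  | pressure | 32.3   
4  | humidity | 94.3   
5  | humidity | 72.5   
7  | co2      | 64.4   
8  | temp     | NULL   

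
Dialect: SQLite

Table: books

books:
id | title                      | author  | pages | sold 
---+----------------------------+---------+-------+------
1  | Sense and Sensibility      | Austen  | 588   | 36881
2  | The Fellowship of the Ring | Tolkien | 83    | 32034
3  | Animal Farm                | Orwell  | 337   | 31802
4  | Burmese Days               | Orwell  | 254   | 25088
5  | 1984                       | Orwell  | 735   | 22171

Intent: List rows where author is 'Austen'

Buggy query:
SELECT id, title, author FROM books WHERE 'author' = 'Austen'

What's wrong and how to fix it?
Bug: Single quotes denote string literals in SQL; the column name is being compared as a constant string

Fix: Remove the quotes around the column name (or use double quotes for an identifier)

Corrected query:
SELECT id, title, author FROM books WHERE author = 'Austen'

Result:
id | title                 | author
---+-----------------------+-------
1  | Sense and Sensibility | Austen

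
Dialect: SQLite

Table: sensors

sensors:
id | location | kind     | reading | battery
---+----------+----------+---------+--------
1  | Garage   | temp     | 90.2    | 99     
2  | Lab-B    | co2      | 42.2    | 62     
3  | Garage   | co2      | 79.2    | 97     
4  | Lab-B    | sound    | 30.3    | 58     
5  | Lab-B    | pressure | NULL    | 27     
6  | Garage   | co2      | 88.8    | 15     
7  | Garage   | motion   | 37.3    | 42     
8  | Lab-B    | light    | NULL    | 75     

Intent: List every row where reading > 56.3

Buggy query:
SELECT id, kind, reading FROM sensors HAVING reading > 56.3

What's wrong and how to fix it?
Bug: HAVING filters the output of aggregation, but this query has no GROUP BY and no aggregate functions, so SQLite rejects it (HAVING clause on a non-aggregate query); the condition here is per row

Fix: Use WHERE for row-level filtering

Corrected query:
SELECT id, kind, reading FROM sensors WHERE reading > 56.3

Result:
id | kind | reading
---+------+--------
1  | temp | 90.2   
3  | co2  | 79.2   
6  | co2  | 88.8   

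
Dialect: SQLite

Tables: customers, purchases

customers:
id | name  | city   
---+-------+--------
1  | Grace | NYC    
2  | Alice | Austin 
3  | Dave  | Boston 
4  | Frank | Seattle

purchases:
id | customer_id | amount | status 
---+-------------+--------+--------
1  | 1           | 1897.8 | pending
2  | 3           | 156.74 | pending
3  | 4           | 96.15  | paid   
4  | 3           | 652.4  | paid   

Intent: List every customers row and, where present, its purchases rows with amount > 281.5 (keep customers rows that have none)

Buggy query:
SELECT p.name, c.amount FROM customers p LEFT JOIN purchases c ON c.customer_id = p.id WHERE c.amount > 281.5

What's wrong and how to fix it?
Bug: Filtering c.amount in WHERE discards the NULL rows produced by LEFT JOIN, turning it into an inner join

Fix: Put 'c.amount > 281.5' in the JOIN's ON clause instead of WHERE

Corrected query:
SELECT p.name, c.amount FROM customers p LEFT JOIN purchases c ON c.customer_id = p.id AND c.amount > 281.5

Result:
name  | amount
------+-------
Grace | 1897.8
Alice | NULL  
Dave  | 652.4 
Frank | NULL  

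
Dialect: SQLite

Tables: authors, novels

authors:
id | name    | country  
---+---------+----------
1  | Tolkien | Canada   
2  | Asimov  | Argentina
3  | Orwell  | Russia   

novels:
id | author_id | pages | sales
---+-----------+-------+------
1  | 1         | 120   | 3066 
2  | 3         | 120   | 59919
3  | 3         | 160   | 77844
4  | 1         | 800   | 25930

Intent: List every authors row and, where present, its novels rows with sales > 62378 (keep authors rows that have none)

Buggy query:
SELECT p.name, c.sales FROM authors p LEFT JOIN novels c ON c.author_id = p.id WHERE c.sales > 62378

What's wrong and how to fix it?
Bug: Filtering c.sales in WHERE discards the NULL rows produced by LEFT JOIN, turning it into an inner join

Fix: Put 'c.sales > 62378' in the JOIN's ON clause instead of WHERE

Corrected query:
SELECT p.name, c.sales FROM authors p LEFT JOIN novels c ON c.author_id = p.id AND c.sales > 62378

Result:
name    | sales
--------+------
Tolkien | NULL 
Asimov  | NULL 
Orwell  | 77844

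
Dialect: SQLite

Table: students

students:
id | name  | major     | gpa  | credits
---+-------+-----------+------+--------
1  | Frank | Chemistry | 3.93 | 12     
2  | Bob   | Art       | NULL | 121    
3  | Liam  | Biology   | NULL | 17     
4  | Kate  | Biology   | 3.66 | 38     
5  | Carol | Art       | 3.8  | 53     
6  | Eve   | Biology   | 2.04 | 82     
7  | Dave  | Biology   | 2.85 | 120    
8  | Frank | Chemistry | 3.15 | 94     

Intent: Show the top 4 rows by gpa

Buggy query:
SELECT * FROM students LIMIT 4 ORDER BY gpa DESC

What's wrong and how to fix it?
Bug: ORDER BY cannot follow LIMIT; LIMIT is the final clause

Fix: Swap the clauses: ORDER BY first, then LIMIT

Corrected query:
SELECT * FROM students ORDER BY gpa DESC LIMIT 4

Result:
id | name  | major     | gpa  | credits
---+-------+-----------+------+--------
1  | Frank | Chemistry | 3.93 | 12     
5  | Carol | Art       | 3.8  | 53     
4  | Kate  | Biology   | 3.66 | 38     
8  | Frank | Chemistry | 3.15 | 94     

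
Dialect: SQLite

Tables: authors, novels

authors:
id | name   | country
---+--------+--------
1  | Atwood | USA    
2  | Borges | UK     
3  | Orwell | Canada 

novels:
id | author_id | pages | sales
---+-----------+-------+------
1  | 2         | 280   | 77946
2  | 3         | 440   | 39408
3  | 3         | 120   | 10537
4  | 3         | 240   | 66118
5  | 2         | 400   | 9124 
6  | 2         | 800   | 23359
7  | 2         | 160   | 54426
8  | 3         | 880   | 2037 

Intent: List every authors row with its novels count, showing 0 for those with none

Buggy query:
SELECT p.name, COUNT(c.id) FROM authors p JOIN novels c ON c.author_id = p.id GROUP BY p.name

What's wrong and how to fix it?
Bug: INNER JOIN drops authors rows that have no matching novels rows

Fix: Switch to LEFT JOIN to retain unmatched parent rows

Corrected query:
SELECT p.name, COUNT(c.id) FROM authors p LEFT JOIN novels c ON c.author_id = p.id GROUP BY p.name

Result:
name   | COUNT(c.id)
-------+------------
Atwood | 0          
Borges | 4          
Orwell | 4          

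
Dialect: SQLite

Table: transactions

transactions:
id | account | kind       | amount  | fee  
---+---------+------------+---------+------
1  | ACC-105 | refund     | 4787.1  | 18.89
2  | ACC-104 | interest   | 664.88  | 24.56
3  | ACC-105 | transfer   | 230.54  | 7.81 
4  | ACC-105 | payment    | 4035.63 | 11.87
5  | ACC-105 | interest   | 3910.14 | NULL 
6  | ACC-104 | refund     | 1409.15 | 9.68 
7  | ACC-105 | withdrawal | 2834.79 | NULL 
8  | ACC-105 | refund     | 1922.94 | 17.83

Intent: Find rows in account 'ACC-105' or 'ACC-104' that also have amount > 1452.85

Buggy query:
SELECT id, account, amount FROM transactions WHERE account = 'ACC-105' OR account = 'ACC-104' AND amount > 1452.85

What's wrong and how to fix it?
Bug: AND binds tighter than OR, so this parses as account = 'ACC-105' OR (account = 'ACC-104' AND amount > 1452.85)

Fix: Group the OR with parentheses (or use IN), then AND the threshold

Corrected query:
SELECT id, account, amount FROM transactions WHERE (account = 'ACC-105' OR account = 'ACC-104') AND amount > 1452.85

Result:
id | account | amount 
---+---------+--------
1  | ACC-105 | 4787.1 
4  | ACC-105 | 4035.63
5  | ACC-105 | 3910.14
7  | ACC-105 | 2834.79
8  | ACC-105 | 1922.94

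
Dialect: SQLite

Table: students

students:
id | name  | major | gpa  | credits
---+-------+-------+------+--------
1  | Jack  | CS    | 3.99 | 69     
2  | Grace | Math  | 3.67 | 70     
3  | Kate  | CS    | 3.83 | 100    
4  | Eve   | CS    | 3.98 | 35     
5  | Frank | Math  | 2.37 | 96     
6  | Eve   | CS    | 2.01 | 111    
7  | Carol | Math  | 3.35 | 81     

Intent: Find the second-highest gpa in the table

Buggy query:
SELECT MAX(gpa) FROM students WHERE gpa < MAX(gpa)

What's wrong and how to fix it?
Bug: The inner MAX is an aggregate inside WHERE, which is not allowed

Fix: Put the inner MAX in a scalar subquery

Corrected query:
SELECT MAX(gpa) FROM students WHERE gpa < (SELECT MAX(gpa) FROM students)

Result:
MAX(gpa)
--------
3.98    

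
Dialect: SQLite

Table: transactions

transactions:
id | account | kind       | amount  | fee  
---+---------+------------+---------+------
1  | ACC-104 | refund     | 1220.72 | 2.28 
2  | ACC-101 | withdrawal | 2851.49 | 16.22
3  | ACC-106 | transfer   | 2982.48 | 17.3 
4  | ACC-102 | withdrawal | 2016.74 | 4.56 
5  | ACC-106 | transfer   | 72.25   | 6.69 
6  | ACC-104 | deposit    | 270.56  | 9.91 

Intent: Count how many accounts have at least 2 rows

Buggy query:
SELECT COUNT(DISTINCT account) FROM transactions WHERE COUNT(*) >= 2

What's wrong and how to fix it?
Bug: WHERE filters individual rows, not groups, so a group-level COUNT is invalid there

Fix: Use a subquery that GROUPs and filters with HAVING, then count its rows

Corrected query:
SELECT COUNT(*) FROM (SELECT account FROM transactions GROUP BY account HAVING COUNT(*) >= 2)

Result:
COUNT(*)
--------
2       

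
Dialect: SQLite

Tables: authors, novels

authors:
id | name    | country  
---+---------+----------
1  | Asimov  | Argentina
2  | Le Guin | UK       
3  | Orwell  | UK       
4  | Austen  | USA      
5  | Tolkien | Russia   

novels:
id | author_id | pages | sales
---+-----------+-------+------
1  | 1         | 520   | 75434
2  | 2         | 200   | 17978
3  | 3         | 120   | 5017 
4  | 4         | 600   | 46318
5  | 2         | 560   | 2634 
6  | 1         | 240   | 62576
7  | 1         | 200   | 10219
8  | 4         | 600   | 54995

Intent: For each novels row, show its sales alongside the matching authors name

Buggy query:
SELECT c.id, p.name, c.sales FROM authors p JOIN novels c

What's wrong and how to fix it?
Bug: Missing join condition: each novels row is matched to all authors rows instead of just its own

Fix: Specify the join condition linking the foreign key to the parent id

Corrected query:
SELECT c.id, p.name, c.sales FROM authors p JOIN novels c ON c.author_id = p.id

Result:
id | name    | sales
---+---------+------
1  | Asimov  | 75434
2  | Le Guin | 17978
3  | Orwell  | 5017 
4  | Austen  | 46318
5  | Le Guin | 2634 
6  | Asimov  | 62576
7  | Asimov  | 10219
8  | Austen  | 54995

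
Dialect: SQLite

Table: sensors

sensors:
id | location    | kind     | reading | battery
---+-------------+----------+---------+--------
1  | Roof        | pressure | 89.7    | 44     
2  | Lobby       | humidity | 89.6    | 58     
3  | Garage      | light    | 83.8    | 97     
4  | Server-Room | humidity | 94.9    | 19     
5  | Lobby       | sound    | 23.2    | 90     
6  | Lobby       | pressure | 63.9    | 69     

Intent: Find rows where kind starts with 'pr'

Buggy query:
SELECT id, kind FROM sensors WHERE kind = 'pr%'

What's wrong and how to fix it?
Bug: Wildcards only work with LIKE; '=' treats '%' as a literal character

Fix: Use LIKE for wildcard pattern matching

Corrected query:
SELECT id, kind FROM sensors WHERE kind LIKE 'pr%'

Result:
id | kind    
---+---------
1  | pressure
6  | pressure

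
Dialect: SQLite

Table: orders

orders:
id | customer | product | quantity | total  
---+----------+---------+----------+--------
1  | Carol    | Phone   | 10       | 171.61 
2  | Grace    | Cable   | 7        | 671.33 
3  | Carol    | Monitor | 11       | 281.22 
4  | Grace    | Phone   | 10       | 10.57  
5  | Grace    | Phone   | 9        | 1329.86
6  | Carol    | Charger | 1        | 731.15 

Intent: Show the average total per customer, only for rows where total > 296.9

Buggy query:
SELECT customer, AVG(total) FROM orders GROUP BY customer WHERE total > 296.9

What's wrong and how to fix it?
Bug: Row-level WHERE must come before GROUP BY in the clause order

Fix: Move the WHERE clause before GROUP BY

Corrected query:
SELECT customer, AVG(total) FROM orders WHERE total > 296.9 GROUP BY customer

Result:
customer | AVG(total)
---------+-----------
Carol    | 731.15    
Grace    | 1000.595  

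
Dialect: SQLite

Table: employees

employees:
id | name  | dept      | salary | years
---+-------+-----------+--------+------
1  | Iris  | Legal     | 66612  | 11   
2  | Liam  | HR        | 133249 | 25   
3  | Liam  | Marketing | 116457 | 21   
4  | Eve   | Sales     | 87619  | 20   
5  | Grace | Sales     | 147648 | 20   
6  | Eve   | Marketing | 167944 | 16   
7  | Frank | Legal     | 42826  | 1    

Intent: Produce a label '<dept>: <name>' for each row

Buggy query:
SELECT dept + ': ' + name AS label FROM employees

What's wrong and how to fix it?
Bug: '+' is numeric addition; on text columns SQLite converts them to 0 instead of concatenating

Fix: Use the || operator for string concatenation

Corrected query:
SELECT dept || ': ' || name AS label FROM employees

Result:
label          
---------------
Legal: Iris    
HR: Liam       
Marketing: Liam
Sales: Eve     
Sales: Grace   
Marketing: Eve 
Legal: Frank   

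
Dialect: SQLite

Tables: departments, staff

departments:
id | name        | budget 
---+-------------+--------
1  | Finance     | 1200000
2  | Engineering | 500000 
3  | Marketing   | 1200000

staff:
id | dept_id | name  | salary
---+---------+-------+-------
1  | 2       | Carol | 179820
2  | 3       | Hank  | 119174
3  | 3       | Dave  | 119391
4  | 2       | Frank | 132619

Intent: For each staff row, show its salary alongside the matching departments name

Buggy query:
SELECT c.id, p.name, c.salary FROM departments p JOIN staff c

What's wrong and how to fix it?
Bug: Missing join condition: each staff row is matched to all departments rows instead of just its own

Fix: Specify the join condition linking the foreign key to the parent id

Corrected query:
SELECT c.id, p.name, c.salary FROM departments p JOIN staff c ON c.dept_id = p.id

Result:
id | name        | salary
---+-------------+-------
1  | Engineering | 179820
2  | Marketing   | 119174
3  | Marketing   | 119391
4  | Engineering | 132619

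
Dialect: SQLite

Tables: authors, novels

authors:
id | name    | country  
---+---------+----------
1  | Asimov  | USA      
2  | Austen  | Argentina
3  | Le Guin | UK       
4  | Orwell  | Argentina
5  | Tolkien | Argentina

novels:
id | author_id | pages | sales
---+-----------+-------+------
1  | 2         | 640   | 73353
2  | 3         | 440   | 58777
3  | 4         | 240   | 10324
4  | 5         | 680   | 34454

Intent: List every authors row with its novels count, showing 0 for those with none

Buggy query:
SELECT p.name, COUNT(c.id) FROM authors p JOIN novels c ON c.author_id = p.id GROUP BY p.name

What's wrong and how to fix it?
Bug: An inner join excludes parents with zero children

Fix: Switch to LEFT JOIN to retain unmatched parent rows

Corrected query:
SELECT p.name, COUNT(c.id) FROM authors p LEFT JOIN novels c ON c.author_id = p.id GROUP BY p.name

Result:
name    | COUNT(c.id)
--------+------------
Asimov  | 0          
Austen  | 1          
Le Guin | 1          
Orwell  | 1          
Tolkien | 1          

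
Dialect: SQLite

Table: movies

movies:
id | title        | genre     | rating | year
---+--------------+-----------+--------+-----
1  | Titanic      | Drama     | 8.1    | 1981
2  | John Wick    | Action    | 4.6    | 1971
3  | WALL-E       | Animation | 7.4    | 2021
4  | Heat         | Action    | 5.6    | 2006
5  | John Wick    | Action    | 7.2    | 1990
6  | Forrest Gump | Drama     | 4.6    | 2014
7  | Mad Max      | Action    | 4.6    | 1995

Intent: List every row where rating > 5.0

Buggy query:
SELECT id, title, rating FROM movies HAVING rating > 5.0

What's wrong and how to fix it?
Bug: This is a non-aggregate query (no GROUP BY, no aggregates), so in SQLite the HAVING clause is invalid here; a row-level condition belongs in WHERE

Fix: Use WHERE for row-level filtering

Corrected query:
SELECT id, title, rating FROM movies WHERE rating > 5.0

Result:
id | title     | rating
---+-----------+-------
1  | Titanic   | 8.1   
3  | WALL-E    | 7.4   
4  | Heat      | 5.6   
5  | John Wick | 7.2   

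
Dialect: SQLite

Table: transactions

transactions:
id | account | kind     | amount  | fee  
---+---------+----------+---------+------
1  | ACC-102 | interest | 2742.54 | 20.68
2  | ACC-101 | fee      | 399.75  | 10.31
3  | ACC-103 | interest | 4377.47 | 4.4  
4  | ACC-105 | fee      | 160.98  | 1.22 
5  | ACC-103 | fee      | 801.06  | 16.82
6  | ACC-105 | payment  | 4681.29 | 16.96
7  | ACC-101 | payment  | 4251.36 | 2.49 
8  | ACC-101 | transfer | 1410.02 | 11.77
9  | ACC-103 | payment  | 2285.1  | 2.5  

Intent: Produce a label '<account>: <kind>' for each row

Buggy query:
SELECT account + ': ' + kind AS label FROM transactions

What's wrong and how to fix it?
Bug: SQLite uses || for string concatenation; + coerces text to numbers (yielding 0)

Fix: Replace + with || to concatenate text

Corrected query:
SELECT account || ': ' || kind AS label FROM transactions

Result:
label            
-----------------
ACC-102: interest
ACC-101: fee     
ACC-103: interest
ACC-105: fee     
ACC-103: fee     
ACC-105: payment 
ACC-101: payment 
ACC-101: transfer
ACC-103: payment 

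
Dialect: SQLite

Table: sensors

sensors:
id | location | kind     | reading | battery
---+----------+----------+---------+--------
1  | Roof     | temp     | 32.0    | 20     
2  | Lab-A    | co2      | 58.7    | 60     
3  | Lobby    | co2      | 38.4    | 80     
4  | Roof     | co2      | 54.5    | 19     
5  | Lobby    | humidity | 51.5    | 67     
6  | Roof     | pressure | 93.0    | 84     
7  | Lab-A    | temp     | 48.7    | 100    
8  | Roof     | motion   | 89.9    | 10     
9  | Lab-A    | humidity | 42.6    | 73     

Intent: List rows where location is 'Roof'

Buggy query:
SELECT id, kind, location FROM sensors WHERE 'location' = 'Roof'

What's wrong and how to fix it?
Bug: Single quotes denote string literals in SQL; the column name is being compared as a constant string

Fix: Remove the quotes around the column name (or use double quotes for an identifier)

Corrected query:
SELECT id, kind, location FROM sensors WHERE location = 'Roof'

Result:
id | kind     | location
---+----------+---------
1  | temp     | Roof    
4  | co2      | Roof    
6  | pressure | Roof    
8  | motion   | Roof    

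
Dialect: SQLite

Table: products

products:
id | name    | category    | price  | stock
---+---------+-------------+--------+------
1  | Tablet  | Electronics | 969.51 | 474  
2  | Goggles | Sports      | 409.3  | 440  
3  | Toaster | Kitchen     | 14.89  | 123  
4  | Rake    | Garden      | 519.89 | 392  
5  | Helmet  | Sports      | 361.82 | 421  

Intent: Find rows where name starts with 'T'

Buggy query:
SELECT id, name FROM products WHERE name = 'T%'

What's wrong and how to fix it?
Bug: '=' compares the literal string including the % character; pattern matching needs LIKE

Fix: Replace '=' with LIKE so 'T%' is treated as a pattern

Corrected query:
SELECT id, name FROM products WHERE name LIKE 'T%'

Result:
id | name   
---+--------
1  | Tablet 
3  | Toaster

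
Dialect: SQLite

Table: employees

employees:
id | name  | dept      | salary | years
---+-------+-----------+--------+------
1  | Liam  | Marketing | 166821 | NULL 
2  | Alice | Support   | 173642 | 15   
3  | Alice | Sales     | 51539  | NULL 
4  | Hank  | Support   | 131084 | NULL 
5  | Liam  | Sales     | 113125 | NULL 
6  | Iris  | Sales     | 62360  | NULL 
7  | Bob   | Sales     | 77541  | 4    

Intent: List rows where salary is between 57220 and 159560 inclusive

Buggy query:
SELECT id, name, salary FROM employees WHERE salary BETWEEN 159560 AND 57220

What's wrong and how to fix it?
Bug: The bounds are reversed; BETWEEN a AND b requires a <= b to match anything

Fix: Swap the bounds so the smaller value comes first

Corrected query:
SELECT id, name, salary FROM employees WHERE salary BETWEEN 57220 AND 159560

Result:
id | name | salary
---+------+-------
4  | Hank | 131084
5  | Liam | 113125
6  | Iris | 62360 
7  | Bob  | 77541 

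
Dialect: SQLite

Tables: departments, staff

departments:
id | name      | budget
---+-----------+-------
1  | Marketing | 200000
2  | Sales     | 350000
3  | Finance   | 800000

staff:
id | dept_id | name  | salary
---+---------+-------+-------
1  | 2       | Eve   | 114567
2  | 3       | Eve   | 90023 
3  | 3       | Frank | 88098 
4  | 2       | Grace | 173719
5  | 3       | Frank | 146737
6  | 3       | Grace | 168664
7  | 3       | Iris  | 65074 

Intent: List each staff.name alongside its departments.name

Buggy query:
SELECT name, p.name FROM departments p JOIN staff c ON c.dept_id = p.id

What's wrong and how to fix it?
Bug: Both tables have a 'name' column; the unqualified reference is ambiguous

Fix: Qualify the column with its table alias (c.name)

Corrected query:
SELECT c.name, p.name FROM departments p JOIN staff c ON c.dept_id = p.id

Result:
name  | name   
------+--------
Eve   | Sales  
Eve   | Finance
Frank | Finance
Grace | Sales  
Frank | Finance
Grace | Finance
Iris  | Finance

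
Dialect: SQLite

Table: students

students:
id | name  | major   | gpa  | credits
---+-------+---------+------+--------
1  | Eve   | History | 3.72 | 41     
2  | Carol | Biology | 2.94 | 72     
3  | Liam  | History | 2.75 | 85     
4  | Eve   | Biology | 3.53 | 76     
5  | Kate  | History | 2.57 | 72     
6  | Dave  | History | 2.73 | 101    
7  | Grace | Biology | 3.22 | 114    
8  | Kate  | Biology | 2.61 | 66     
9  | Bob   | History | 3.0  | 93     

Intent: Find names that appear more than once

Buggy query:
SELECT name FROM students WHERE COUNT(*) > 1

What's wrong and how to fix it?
Bug: WHERE can't reference COUNT(*); aggregates are computed after WHERE

Fix: GROUP BY name, then filter groups with HAVING COUNT(*) > 1

Corrected query:
SELECT name FROM students GROUP BY name HAVING COUNT(*) > 1

Result:
name
----
Eve 
Kate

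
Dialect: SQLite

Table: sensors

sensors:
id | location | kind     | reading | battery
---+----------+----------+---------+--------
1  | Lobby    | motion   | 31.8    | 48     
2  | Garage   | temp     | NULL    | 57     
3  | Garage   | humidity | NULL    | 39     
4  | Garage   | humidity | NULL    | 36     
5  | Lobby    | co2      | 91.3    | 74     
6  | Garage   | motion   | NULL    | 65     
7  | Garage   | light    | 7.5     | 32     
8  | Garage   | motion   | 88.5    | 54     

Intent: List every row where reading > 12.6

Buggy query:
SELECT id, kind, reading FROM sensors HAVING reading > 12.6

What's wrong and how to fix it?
Bug: HAVING filters the output of aggregation, but this query has no GROUP BY and no aggregate functions, so SQLite rejects it (HAVING clause on a non-aggregate query); the condition here is per row

Fix: Use WHERE for row-level filtering

Corrected query:
SELECT id, kind, reading FROM sensors WHERE reading > 12.6

Result:
id | kind   | reading
---+--------+--------
1  | motion | 31.8   
5  | co2    | 91.3   
8  | motion | 88.5   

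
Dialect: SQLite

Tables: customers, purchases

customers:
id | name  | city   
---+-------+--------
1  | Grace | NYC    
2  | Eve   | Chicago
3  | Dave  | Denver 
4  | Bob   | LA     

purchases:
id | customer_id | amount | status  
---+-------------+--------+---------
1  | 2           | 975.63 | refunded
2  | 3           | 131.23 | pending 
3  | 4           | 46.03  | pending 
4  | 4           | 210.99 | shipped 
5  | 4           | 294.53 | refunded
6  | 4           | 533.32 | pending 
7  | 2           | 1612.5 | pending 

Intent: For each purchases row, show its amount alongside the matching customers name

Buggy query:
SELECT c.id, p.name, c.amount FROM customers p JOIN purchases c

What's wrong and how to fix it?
Bug: Missing join condition: each purchases row is matched to all customers rows instead of just its own

Fix: Add ON c.customer_id = p.id to the JOIN

Corrected query:
SELECT c.id, p.name, c.amount FROM customers p JOIN purchases c ON c.customer_id = p.id

Result:
id | name | amount
---+------+-------
1  | Eve  | 975.63
2  | Dave | 131.23
3  | Bob  | 46.03 
4  | Bob  | 210.99
5  | Bob  | 294.53
6  | Bob  | 533.32
7  | Eve  | 1612.5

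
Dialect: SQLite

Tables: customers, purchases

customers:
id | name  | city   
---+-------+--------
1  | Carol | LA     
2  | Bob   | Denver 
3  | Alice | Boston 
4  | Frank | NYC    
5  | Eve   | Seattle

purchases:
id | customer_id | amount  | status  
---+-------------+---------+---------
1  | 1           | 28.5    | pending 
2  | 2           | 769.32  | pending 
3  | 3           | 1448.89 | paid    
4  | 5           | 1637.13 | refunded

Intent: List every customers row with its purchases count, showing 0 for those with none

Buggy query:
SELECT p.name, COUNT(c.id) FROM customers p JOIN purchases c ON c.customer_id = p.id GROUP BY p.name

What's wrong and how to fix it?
Bug: INNER JOIN drops customers rows that have no matching purchases rows

Fix: Switch to LEFT JOIN to retain unmatched parent rows

Corrected query:
SELECT p.name, COUNT(c.id) FROM customers p LEFT JOIN purchases c ON c.customer_id = p.id GROUP BY p.name

Result:
name  | COUNT(c.id)
------+------------
Alice | 1          
Bob   | 1          
Carol | 1          
Eve   | 1          
Frank | 0          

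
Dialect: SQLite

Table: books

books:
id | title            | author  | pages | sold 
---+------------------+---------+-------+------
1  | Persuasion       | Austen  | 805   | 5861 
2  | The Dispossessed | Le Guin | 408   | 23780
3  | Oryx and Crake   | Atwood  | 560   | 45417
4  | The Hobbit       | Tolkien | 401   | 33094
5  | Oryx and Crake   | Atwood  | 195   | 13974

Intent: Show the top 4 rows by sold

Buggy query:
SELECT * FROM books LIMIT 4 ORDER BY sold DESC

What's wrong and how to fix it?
Bug: ORDER BY cannot follow LIMIT; LIMIT is the final clause

Fix: Sort with ORDER BY, then apply LIMIT

Corrected query:
SELECT * FROM books ORDER BY sold DESC LIMIT 4

Result:
id | title            | author  | pages | sold 
---+------------------+---------+-------+------
3  | Oryx and Crake   | Atwood  | 560   | 45417
4  | The Hobbit       | Tolkien | 401   | 33094
2  | The Dispossessed | Le Guin | 408   | 23780
5  | Oryx and Crake   | Atwood  | 195   | 13974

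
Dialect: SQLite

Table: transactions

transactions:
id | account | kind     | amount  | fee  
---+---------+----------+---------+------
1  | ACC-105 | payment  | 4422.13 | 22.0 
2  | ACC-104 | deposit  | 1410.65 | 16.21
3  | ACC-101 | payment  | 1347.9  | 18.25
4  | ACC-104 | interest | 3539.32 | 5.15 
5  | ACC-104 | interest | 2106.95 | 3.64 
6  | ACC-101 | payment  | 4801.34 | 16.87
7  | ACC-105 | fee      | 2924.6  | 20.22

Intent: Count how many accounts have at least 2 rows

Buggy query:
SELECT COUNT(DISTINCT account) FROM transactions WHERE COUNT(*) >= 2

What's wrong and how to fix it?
Bug: COUNT(*) cannot appear in WHERE; the per-group count doesn't exist yet

Fix: Group first with HAVING COUNT(*) >= 2, then COUNT the resulting groups

Corrected query:
SELECT COUNT(*) FROM (SELECT account FROM transactions GROUP BY account HAVING COUNT(*) >= 2)

Result:
COUNT(*)
--------
3       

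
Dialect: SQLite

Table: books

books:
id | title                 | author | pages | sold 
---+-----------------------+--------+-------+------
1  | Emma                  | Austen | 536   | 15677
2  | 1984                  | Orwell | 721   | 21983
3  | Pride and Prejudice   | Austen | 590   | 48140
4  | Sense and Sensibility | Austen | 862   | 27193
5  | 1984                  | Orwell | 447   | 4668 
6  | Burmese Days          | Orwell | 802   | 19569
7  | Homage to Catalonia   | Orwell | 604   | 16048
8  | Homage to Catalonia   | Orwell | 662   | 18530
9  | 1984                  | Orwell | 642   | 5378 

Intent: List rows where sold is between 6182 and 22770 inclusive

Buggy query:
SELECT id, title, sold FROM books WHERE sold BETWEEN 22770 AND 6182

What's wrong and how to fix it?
Bug: The bounds are reversed; BETWEEN a AND b requires a <= b to match anything

Fix: Write BETWEEN 6182 AND 22770

Corrected query:
SELECT id, title, sold FROM books WHERE sold BETWEEN 6182 AND 22770

Result:
id | title               | sold 
---+---------------------+------
1  | Emma                | 15677
2  | 1984                | 21983
6  | Burmese Days        | 19569
7  | Homage to Catalonia | 16048
8  | Homage to Catalonia | 18530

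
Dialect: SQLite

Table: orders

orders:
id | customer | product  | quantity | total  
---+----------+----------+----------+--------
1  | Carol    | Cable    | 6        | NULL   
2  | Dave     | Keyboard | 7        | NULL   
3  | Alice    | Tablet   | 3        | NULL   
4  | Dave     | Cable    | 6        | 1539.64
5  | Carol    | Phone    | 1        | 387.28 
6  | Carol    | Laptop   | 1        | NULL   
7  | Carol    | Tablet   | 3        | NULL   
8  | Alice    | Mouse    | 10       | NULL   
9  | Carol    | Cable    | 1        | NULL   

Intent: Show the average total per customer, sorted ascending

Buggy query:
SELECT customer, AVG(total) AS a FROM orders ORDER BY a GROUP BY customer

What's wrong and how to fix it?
Bug: GROUP BY must precede ORDER BY

Fix: Move ORDER BY to the end, after GROUP BY

Corrected query:
SELECT customer, AVG(total) AS a FROM orders GROUP BY customer ORDER BY a

Result:
customer | a      
---------+--------
Alice    | NULL   
Carol    | 387.28 
Dave     | 1539.64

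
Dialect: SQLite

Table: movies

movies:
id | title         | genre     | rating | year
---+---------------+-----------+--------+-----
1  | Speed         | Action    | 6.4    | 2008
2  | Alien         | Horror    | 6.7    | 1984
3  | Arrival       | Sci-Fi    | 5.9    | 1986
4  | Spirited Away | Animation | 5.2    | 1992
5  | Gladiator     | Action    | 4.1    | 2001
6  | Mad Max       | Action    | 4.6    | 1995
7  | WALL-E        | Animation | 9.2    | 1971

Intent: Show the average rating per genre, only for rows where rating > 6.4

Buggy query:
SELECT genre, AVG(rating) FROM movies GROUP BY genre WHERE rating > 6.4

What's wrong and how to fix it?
Bug: WHERE cannot follow GROUP BY

Fix: Move the WHERE clause before GROUP BY

Corrected query:
SELECT genre, AVG(rating) FROM movies WHERE rating > 6.4 GROUP BY genre

Result:
genre     | AVG(rating)
----------+------------
Animation | 9.2        
Horror    | 6.7        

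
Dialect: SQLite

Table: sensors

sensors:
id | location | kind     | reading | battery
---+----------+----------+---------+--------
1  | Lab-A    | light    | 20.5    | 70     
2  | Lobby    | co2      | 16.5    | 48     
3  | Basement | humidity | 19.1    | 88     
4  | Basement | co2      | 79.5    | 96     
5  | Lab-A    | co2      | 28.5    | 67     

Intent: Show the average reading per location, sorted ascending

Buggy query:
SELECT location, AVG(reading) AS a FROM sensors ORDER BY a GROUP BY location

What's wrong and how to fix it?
Bug: GROUP BY must precede ORDER BY

Fix: Move ORDER BY to the end, after GROUP BY

Corrected query:
SELECT location, AVG(reading) AS a FROM sensors GROUP BY location ORDER BY a

Result:
location | a   
---------+-----
Lobby    | 16.5
Lab-A    | 24.5
Basement | 49.3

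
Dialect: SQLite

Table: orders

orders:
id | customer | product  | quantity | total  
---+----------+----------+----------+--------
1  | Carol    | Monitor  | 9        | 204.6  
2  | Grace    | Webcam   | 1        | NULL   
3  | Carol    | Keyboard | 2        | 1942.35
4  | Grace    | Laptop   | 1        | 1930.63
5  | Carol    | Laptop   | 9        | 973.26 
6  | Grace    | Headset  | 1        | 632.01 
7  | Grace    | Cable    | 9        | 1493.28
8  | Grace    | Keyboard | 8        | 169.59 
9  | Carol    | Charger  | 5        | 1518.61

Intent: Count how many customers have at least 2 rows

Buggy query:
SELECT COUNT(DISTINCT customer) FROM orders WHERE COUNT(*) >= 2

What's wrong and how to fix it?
Bug: WHERE filters individual rows, not groups, so a group-level COUNT is invalid there

Fix: Group first with HAVING COUNT(*) >= 2, then COUNT the resulting groups

Corrected query:
SELECT COUNT(*) FROM (SELECT customer FROM orders GROUP BY customer HAVING COUNT(*) >= 2)

Result:
COUNT(*)
--------
2       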